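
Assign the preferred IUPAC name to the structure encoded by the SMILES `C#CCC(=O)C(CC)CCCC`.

Counting along the main chain through the carbonyl and the multiple bond gives 9 carbons: the parent is nonane.
A ketone (C=O on an internal carbon) is the principal characteristic group, giving the suffix -one.
There is one C≡C triple bond, indicated by the ending -yne.
Choose the numbering such that numbering from this end puts the carbonyl group at C-4 rather than C-6.
This places the carbonyl at C-4; the triple bond between C-1 and C-2; an ethyl group at C-5.
The name is 5-ethylnon-1-yn-4-one.

5-ethylnon-1-yn-4-one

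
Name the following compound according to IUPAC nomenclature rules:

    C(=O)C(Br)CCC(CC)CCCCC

The longest chain bearing the –CHO group is 10 carbons long (decane).
The principal characteristic group is an aldehyde (terminal –CHO), named with the suffix -al.
Number the chain so that the aldehyde carbon is C-1 by definition.
That gives a bromo group at C-2; an ethyl group at C-5.
Prefixes are listed alphabetically: bromo, ethyl.
Putting it together: 2-bromo-5-ethyldecanal.

2-bromo-5-ethyldecanal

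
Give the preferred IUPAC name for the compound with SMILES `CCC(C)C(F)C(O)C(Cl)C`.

2-chloro-4-fluoro-5-methylheptan-3-ol

The longest carbon chain that includes the –OH group has 7 carbons, so the parent hydride is heptane.
The highest-priority functional group is an alcohol (–OH), so the name ends in -ol.
Number the chain so that numbering from this end puts the hydroxyl group at C-3 rather than C-5.
That gives the hydroxyl at C-3; a chloro group at C-2; a fluoro group at C-4; a methyl group at C-5.
Substituent prefixes are cited in alphabetical order (multiplying prefixes like di-/tri- are ignored for ordering).
Assembling the pieces gives 2-chloro-4-fluoro-5-methylheptan-3-ol.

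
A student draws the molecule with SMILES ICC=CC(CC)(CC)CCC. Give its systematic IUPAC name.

4,4-diethyl-1-iodohept-2-ene

Counting along the main chain through the multiple bond gives 7 carbons: the parent is heptane.
The chain contains a C=C double bond, so the unsaturation ending is -ene.
Number the chain so that numbering from this end puts the double bond at C-2 rather than C-5.
This places the double bond between C-2 and C-3; two ethyl groups at C-4; an iodo group at C-1.
Prefixes are listed alphabetically: ethyl, iodo.
Assembling the pieces gives 4,4-diethyl-1-iodohept-2-ene.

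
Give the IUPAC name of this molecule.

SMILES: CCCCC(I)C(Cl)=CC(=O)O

3-chloro-4-iodooct-2-enoic acid

Counting along the main chain through the –COOH group and the multiple bond gives 8 carbons: the parent is octane.
The principal characteristic group is a carboxylic acid (terminal –COOH), named with the suffix -oic acid.
The chain contains a C=C double bond, so the unsaturation ending is -ene.
The numbering direction is chosen so that the carboxylic acid carbon is C-1 by definition.
This places the double bond between C-2 and C-3; a chloro group at C-3; an iodo group at C-4.
Substituent prefixes are cited in alphabetical order (multiplying prefixes like di-/tri- are ignored for ordering).
The name is 3-chloro-4-iodooct-2-enoic acid.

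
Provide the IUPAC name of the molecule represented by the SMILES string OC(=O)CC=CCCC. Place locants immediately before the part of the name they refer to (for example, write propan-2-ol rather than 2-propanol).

The longest chain bearing the –COOH group and the multiple bond is 7 carbons long (heptane).
The highest-priority functional group is a carboxylic acid (terminal –COOH), so the name ends in -oic acid.
There is one C=C double bond, indicated by the ending -ene.
Choose the numbering such that the carboxylic acid carbon is C-1 by definition.
With this numbering: the double bond between C-3 and C-4.
The name is hept-3-enoic acid.

hept-3-enoic acid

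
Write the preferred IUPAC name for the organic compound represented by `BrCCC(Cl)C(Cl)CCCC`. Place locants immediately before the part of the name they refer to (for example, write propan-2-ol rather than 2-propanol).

The parent chain contains 8 carbons (octane).
The numbering direction is chosen so that the substituent locant set {1,3,4} is lower than {5,6,8} at the first point of difference.
That gives a bromo group at C-1; chloro groups at C-3 and C-4.
The substituents are ordered alphabetically, ignoring any di-/tri- multipliers.
The name is 1-bromo-3,4-dichlorooctane.

1-bromo-3,4-dichlorooctane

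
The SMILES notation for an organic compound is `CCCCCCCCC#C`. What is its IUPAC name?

dec-1-yne

Counting along the main chain through the multiple bond gives 10 carbons: the parent is decane.
A C≡C triple bond in the chain gives the infix -yne-.
Choose the numbering such that numbering from this end puts the triple bond at C-1 rather than C-9.
This places the triple bond between C-1 and C-2.
The name is dec-1-yne.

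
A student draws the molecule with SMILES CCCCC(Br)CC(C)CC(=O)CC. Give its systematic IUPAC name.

The longest chain bearing the carbonyl is 11 carbons long (undecane).
The highest-priority functional group is a ketone (C=O on an internal carbon), so the name ends in -one.
Choose the numbering such that numbering from this end puts the carbonyl group at C-3 rather than C-9.
With this numbering: the carbonyl at C-3; a bromo group at C-7; a methyl group at C-5.
The substituents are ordered alphabetically, ignoring any di-/tri- multipliers.
The name is 7-bromo-5-methylundecan-3-one.

7-bromo-5-methylundecan-3-one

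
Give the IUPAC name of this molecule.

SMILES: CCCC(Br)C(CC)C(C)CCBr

1,5-dibromo-4-ethyl-3-methyloctane

The parent chain contains 8 carbons (octane).
Choose the numbering such that the substituent locant set {1,3,4,5} is lower than {4,5,6,8} at the first point of difference.
That gives bromo groups at C-1 and C-5; an ethyl group at C-4; a methyl group at C-3.
Prefixes are listed alphabetically: bromo, ethyl, methyl.
The name is 1,5-dibromo-4-ethyl-3-methyloctane.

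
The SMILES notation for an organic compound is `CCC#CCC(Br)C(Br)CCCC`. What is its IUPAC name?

The longest chain bearing the multiple bond is 11 carbons long (undecane).
There is one C≡C triple bond, indicated by the ending -yne.
Choose the numbering such that numbering from this end puts the triple bond at C-3 rather than C-8.
With this numbering: the triple bond between C-3 and C-4; bromo groups at C-6 and C-7.
Assembling the pieces gives 6,7-dibromoundec-3-yne.

6,7-dibromoundec-3-yne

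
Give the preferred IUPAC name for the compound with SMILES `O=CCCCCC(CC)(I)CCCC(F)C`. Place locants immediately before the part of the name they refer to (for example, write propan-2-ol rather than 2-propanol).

6-ethyl-10-fluoro-6-iodoundecanal

The longest carbon chain that includes the –CHO group has 11 carbons, so the parent hydride is undecane.
The highest-priority functional group is an aldehyde (terminal –CHO), so the name ends in -al.
The numbering direction is chosen so that the aldehyde carbon is C-1 by definition.
This places an ethyl group at C-6; a fluoro group at C-10; an iodo group at C-6.
Prefixes are listed alphabetically: ethyl, fluoro, iodo.
Putting it together: 6-ethyl-10-fluoro-6-iodoundecanal.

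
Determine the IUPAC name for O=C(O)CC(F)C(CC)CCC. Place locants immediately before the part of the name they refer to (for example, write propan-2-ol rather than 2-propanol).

4-ethyl-3-fluoroheptanoic acid

The longest carbon chain that includes the –COOH group has 7 carbons, so the parent hydride is heptane.
The highest-priority functional group is a carboxylic acid (terminal –COOH), so the name ends in -oic acid.
Choose the numbering such that the carboxylic acid carbon is C-1 by definition.
With this numbering: an ethyl group at C-4; a fluoro group at C-3.
Prefixes are listed alphabetically: ethyl, fluoro.
The name is 4-ethyl-3-fluoroheptanoic acid.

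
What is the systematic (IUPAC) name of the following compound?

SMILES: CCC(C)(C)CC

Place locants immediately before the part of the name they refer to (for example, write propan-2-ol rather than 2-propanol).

3,3-dimethylpentane

The parent chain contains 5 carbons (pentane).
Numbering from either end gives identical locants here.
This places two methyl groups at C-3.
The name is 3,3-dimethylpentane.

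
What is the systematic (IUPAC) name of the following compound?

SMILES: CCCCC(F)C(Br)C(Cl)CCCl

The longest continuous carbon chain has 9 atoms, so the parent hydride is nonane.
Choose the numbering such that the substituent locant set {1,3,4,5} is lower than {5,6,7,9} at the first point of difference.
That gives a bromo group at C-4; chloro groups at C-1 and C-3; a fluoro group at C-5.
The substituents are ordered alphabetically, ignoring any di-/tri- multipliers.
The name is 4-bromo-1,3-dichloro-5-fluorononane.

4-bromo-1,3-dichloro-5-fluorononane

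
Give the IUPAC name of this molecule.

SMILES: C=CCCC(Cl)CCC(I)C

The longest chain bearing the multiple bond is 9 carbons long (nonane).
The chain contains a C=C double bond, so the unsaturation ending is -ene.
Choose the numbering such that numbering from this end puts the double bond at C-1 rather than C-8.
With this numbering: the double bond between C-1 and C-2; a chloro group at C-5; an iodo group at C-8.
Prefixes are listed alphabetically: chloro, iodo.
The name is 5-chloro-8-iodonon-1-ene.

5-chloro-8-iodonon-1-ene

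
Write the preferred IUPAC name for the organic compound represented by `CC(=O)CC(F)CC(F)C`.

4,6-difluoroheptan-2-one

The longest carbon chain that includes the carbonyl has 7 carbons, so the parent hydride is heptane.
The principal characteristic group is a ketone (C=O on an internal carbon), named with the suffix -one.
The numbering direction is chosen so that numbering from this end puts the carbonyl group at C-2 rather than C-6.
This places the carbonyl at C-2; fluoro groups at C-4 and C-6.
Putting it together: 4,6-difluoroheptan-2-one.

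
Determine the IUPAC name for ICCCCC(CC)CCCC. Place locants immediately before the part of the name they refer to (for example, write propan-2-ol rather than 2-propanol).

The longest continuous carbon chain has 9 atoms, so the parent hydride is nonane.
The numbering direction is chosen so that the substituent locant set {1,5} is lower than {5,9} at the first point of difference.
With this numbering: an ethyl group at C-5; an iodo group at C-1.
The substituents are ordered alphabetically, ignoring any di-/tri- multipliers.
Putting it together: 5-ethyl-1-iodononane.

5-ethyl-1-iodononane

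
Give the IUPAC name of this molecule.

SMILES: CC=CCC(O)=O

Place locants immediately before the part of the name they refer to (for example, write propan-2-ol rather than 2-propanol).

pent-3-enoic acid

The longest chain bearing the –COOH group and the multiple bond is 5 carbons long (pentane).
The highest-priority functional group is a carboxylic acid (terminal –COOH), so the name ends in -oic acid.
A C=C double bond in the chain gives the infix -ene-.
Choose the numbering such that the carboxylic acid carbon is C-1 by definition.
This places the double bond between C-3 and C-4.
The name is pent-3-enoic acid.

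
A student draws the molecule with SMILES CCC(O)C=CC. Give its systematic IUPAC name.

The longest carbon chain that includes the –OH group and the multiple bond has 6 carbons, so the parent hydride is hexane.
An alcohol (–OH) is the principal characteristic group, giving the suffix -ol.
A C=C double bond in the chain gives the infix -ene-.
Number the chain so that numbering from this end puts the hydroxyl group at C-3 rather than C-4.
With this numbering: the hydroxyl at C-3; the double bond between C-4 and C-5.
The name is hex-4-en-3-ol.

hex-4-en-3-ol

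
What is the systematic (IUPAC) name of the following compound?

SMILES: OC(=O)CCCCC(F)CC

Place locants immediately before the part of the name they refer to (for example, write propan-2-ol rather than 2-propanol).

The longest carbon chain that includes the –COOH group has 8 carbons, so the parent hydride is octane.
The principal characteristic group is a carboxylic acid (terminal –COOH), named with the suffix -oic acid.
Number the chain so that the carboxylic acid carbon is C-1 by definition.
With this numbering: a fluoro group at C-6.
Assembling the pieces gives 6-fluorooctanoic acid.

6-fluorooctanoic acid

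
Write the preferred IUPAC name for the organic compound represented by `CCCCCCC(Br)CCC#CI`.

5-bromo-1-iodoundec-1-yne

Counting along the main chain through the multiple bond gives 11 carbons: the parent is undecane.
The chain contains a C≡C triple bond, so the unsaturation ending is -yne.
The numbering direction is chosen so that numbering from this end puts the triple bond at C-1 rather than C-10.
With this numbering: the triple bond between C-1 and C-2; a bromo group at C-5; an iodo group at C-1.
Prefixes are listed alphabetically: bromo, iodo.
Putting it together: 5-bromo-1-iodoundec-1-yne.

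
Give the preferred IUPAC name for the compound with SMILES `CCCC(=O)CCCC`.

Counting along the main chain through the carbonyl gives 8 carbons: the parent is octane.
The highest-priority functional group is a ketone (C=O on an internal carbon), so the name ends in -one.
Number the chain so that numbering from this end puts the carbonyl group at C-4 rather than C-5.
This places the carbonyl at C-4.
The name is octan-4-one.

octan-4-one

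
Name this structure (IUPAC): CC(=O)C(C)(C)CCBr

5-bromo-3,3-dimethylpentan-2-one

The longest carbon chain that includes the carbonyl has 5 carbons, so the parent hydride is pentane.
The principal characteristic group is a ketone (C=O on an internal carbon), named with the suffix -one.
The numbering direction is chosen so that numbering from this end puts the carbonyl group at C-2 rather than C-4.
With this numbering: the carbonyl at C-2; a bromo group at C-5; two methyl groups at C-3.
The substituents are ordered alphabetically, ignoring any di-/tri- multipliers.
Assembling the pieces gives 5-bromo-3,3-dimethylpentan-2-one.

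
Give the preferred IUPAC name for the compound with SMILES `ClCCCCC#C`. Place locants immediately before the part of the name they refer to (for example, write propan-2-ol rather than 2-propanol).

Counting along the main chain through the multiple bond gives 6 carbons: the parent is hexane.
There is one C≡C triple bond, indicated by the ending -yne.
Number the chain so that numbering from this end puts the triple bond at C-1 rather than C-5.
That gives the triple bond between C-1 and C-2; a chloro group at C-6.
Assembling the pieces gives 6-chlorohex-1-yne.

6-chlorohex-1-yne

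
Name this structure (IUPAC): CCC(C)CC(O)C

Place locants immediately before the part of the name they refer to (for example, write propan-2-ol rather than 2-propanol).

The longest chain bearing the –OH group is 6 carbons long (hexane).
The principal characteristic group is an alcohol (–OH), named with the suffix -ol.
Choose the numbering such that numbering from this end puts the hydroxyl group at C-2 rather than C-5.
This places the hydroxyl at C-2; a methyl group at C-4.
Assembling the pieces gives 4-methylhexan-2-ol.

4-methylhexan-2-ol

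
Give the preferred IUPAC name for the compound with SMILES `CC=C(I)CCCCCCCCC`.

3-iodododec-2-ene

The longest chain bearing the multiple bond is 12 carbons long (dodecane).
The chain contains a C=C double bond, so the unsaturation ending is -ene.
Number the chain so that numbering from this end puts the double bond at C-2 rather than C-10.
This places the double bond between C-2 and C-3; an iodo group at C-3.
Putting it together: 3-iodododec-2-ene.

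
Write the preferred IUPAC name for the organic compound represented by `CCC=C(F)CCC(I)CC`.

4-fluoro-7-iodonon-3-ene

The longest carbon chain that includes the multiple bond has 9 carbons, so the parent hydride is nonane.
The chain contains a C=C double bond, so the unsaturation ending is -ene.
Number the chain so that numbering from this end puts the double bond at C-3 rather than C-6.
That gives the double bond between C-3 and C-4; a fluoro group at C-4; an iodo group at C-7.
Prefixes are listed alphabetically: fluoro, iodo.
Assembling the pieces gives 4-fluoro-7-iodonon-3-ene.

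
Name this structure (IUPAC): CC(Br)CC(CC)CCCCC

The longest continuous carbon chain has 9 atoms, so the parent hydride is nonane.
The numbering direction is chosen so that the substituent locant set {2,4} is lower than {6,8} at the first point of difference.
That gives a bromo group at C-2; an ethyl group at C-4.
Substituent prefixes are cited in alphabetical order (multiplying prefixes like di-/tri- are ignored for ordering).
The name is 2-bromo-4-ethylnonane.

2-bromo-4-ethylnonane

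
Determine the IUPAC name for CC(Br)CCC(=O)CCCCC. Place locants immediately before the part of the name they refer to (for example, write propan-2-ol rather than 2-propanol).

2-bromodecan-5-one

Counting along the main chain through the carbonyl gives 10 carbons: the parent is decane.
The highest-priority functional group is a ketone (C=O on an internal carbon), so the name ends in -one.
The numbering direction is chosen so that numbering from this end puts the carbonyl group at C-5 rather than C-6.
With this numbering: the carbonyl at C-5; a bromo group at C-2.
Assembling the pieces gives 2-bromodecan-5-one.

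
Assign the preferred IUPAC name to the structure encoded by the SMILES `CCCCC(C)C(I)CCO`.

The longest chain bearing the –OH group is 8 carbons long (octane).
An alcohol (–OH) is the principal characteristic group, giving the suffix -ol.
The numbering direction is chosen so that numbering from this end puts the hydroxyl group at C-1 rather than C-8.
With this numbering: the hydroxyl at C-1; an iodo group at C-3; a methyl group at C-4.
Substituent prefixes are cited in alphabetical order (multiplying prefixes like di-/tri- are ignored for ordering).
Putting it together: 3-iodo-4-methyloctan-1-ol.

3-iodo-4-methyloctan-1-ol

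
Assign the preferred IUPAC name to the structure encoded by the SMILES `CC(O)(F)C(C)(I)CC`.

2-fluoro-3-iodo-3-methylpentan-2-ol

The longest chain bearing the –OH group is 5 carbons long (pentane).
The principal characteristic group is an alcohol (–OH), named with the suffix -ol.
Number the chain so that numbering from this end puts the hydroxyl group at C-2 rather than C-4.
This places the hydroxyl at C-2; a fluoro group at C-2; an iodo group at C-3; a methyl group at C-3.
Substituent prefixes are cited in alphabetical order (multiplying prefixes like di-/tri- are ignored for ordering).
The name is 2-fluoro-3-iodo-3-methylpentan-2-ol.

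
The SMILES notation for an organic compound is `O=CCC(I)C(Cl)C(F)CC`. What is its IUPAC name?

Counting along the main chain through the –CHO group gives 7 carbons: the parent is heptane.
The highest-priority functional group is an aldehyde (terminal –CHO), so the name ends in -al.
Choose the numbering such that the aldehyde carbon is C-1 by definition.
That gives a chloro group at C-4; a fluoro group at C-5; an iodo group at C-3.
Prefixes are listed alphabetically: chloro, fluoro, iodo.
Assembling the pieces gives 4-chloro-5-fluoro-3-iodoheptanal.

4-chloro-5-fluoro-3-iodoheptanal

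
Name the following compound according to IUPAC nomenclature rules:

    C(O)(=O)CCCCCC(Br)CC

The longest chain bearing the –COOH group is 9 carbons long (nonane).
The highest-priority functional group is a carboxylic acid (terminal –COOH), so the name ends in -oic acid.
Number the chain so that the carboxylic acid carbon is C-1 by definition.
This places a bromo group at C-7.
Assembling the pieces gives 7-bromononanoic acid.

7-bromononanoic acid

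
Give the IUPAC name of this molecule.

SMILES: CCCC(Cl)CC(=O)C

Counting along the main chain through the carbonyl gives 7 carbons: the parent is heptane.
The principal characteristic group is a ketone (C=O on an internal carbon), named with the suffix -one.
The numbering direction is chosen so that numbering from this end puts the carbonyl group at C-2 rather than C-6.
With this numbering: the carbonyl at C-2; a chloro group at C-4.
Putting it together: 4-chloroheptan-2-one.

4-chloroheptan-2-one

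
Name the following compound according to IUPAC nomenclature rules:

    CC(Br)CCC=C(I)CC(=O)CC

The longest chain bearing the carbonyl and the multiple bond is 10 carbons long (decane).
The principal characteristic group is a ketone (C=O on an internal carbon), named with the suffix -one.
The chain contains a C=C double bond, so the unsaturation ending is -ene.
Number the chain so that numbering from this end puts the carbonyl group at C-3 rather than C-8.
With this numbering: the carbonyl at C-3; the double bond between C-5 and C-6; a bromo group at C-9; an iodo group at C-5.
The substituents are ordered alphabetically, ignoring any di-/tri- multipliers.
Assembling the pieces gives 9-bromo-5-iododec-5-en-3-one.

9-bromo-5-iododec-5-en-3-one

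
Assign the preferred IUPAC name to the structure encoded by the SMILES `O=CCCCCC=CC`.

The longest chain bearing the –CHO group and the multiple bond is 8 carbons long (octane).
The principal characteristic group is an aldehyde (terminal –CHO), named with the suffix -al.
A C=C double bond in the chain gives the infix -ene-.
The numbering direction is chosen so that the aldehyde carbon is C-1 by definition.
This places the double bond between C-6 and C-7.
The name is oct-6-enal.

oct-6-enal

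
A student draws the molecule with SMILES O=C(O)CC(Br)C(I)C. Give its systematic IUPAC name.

The longest carbon chain that includes the –COOH group has 5 carbons, so the parent hydride is pentane.
The highest-priority functional group is a carboxylic acid (terminal –COOH), so the name ends in -oic acid.
The numbering direction is chosen so that the carboxylic acid carbon is C-1 by definition.
This places a bromo group at C-3; an iodo group at C-4.
The substituents are ordered alphabetically, ignoring any di-/tri- multipliers.
Putting it together: 3-bromo-4-iodopentanoic acid.

3-bromo-4-iodopentanoic acid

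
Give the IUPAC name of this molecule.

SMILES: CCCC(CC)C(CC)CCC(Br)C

2-bromo-5,6-diethylnonane

The parent chain contains 9 carbons (nonane).
The numbering direction is chosen so that the substituent locant set {2,5,6} is lower than {4,5,8} at the first point of difference.
This places a bromo group at C-2; ethyl groups at C-5 and C-6.
Substituent prefixes are cited in alphabetical order (multiplying prefixes like di-/tri- are ignored for ordering).
The name is 2-bromo-5,6-diethylnonane.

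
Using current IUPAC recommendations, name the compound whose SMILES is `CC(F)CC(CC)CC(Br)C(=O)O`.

Counting along the main chain through the –COOH group gives 7 carbons: the parent is heptane.
A carboxylic acid (terminal –COOH) is the principal characteristic group, giving the suffix -oic acid.
The numbering direction is chosen so that the carboxylic acid carbon is C-1 by definition.
That gives a bromo group at C-2; an ethyl group at C-4; a fluoro group at C-6.
Substituent prefixes are cited in alphabetical order (multiplying prefixes like di-/tri- are ignored for ordering).
Putting it together: 2-bromo-4-ethyl-6-fluoroheptanoic acid.

2-bromo-4-ethyl-6-fluoroheptanoic acid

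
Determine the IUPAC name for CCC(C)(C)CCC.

3,3-dimethylhexane

The longest carbon chain is 6 atoms: the parent is hexane.
Number the chain so that the substituent locant set {3,3} is lower than {4,4} at the first point of difference.
That gives two methyl groups at C-3.
The name is 3,3-dimethylhexane.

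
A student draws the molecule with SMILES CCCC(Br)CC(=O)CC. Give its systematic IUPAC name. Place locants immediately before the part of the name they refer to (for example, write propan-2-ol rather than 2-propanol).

The longest carbon chain that includes the carbonyl has 8 carbons, so the parent hydride is octane.
A ketone (C=O on an internal carbon) is the principal characteristic group, giving the suffix -one.
The numbering direction is chosen so that numbering from this end puts the carbonyl group at C-3 rather than C-6.
That gives the carbonyl at C-3; a bromo group at C-5.
Putting it together: 5-bromooctan-3-one.

5-bromooctan-3-one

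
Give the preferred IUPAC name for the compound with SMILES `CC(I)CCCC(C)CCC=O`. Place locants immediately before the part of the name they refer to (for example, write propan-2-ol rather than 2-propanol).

8-iodo-4-methylnonanal

The longest chain bearing the –CHO group is 9 carbons long (nonane).
The principal characteristic group is an aldehyde (terminal –CHO), named with the suffix -al.
Choose the numbering such that the aldehyde carbon is C-1 by definition.
That gives an iodo group at C-8; a methyl group at C-4.
Prefixes are listed alphabetically: iodo, methyl.
Assembling the pieces gives 8-iodo-4-methylnonanal.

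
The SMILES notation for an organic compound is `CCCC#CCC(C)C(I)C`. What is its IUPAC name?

8-iodo-7-methylnon-4-yne

Counting along the main chain through the multiple bond gives 9 carbons: the parent is nonane.
A C≡C triple bond in the chain gives the infix -yne-.
Choose the numbering such that numbering from this end puts the triple bond at C-4 rather than C-5.
That gives the triple bond between C-4 and C-5; an iodo group at C-8; a methyl group at C-7.
Substituent prefixes are cited in alphabetical order (multiplying prefixes like di-/tri- are ignored for ordering).
The name is 8-iodo-7-methylnon-4-yne.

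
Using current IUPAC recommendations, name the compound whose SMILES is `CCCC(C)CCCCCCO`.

Counting along the main chain through the –OH group gives 10 carbons: the parent is decane.
The principal characteristic group is an alcohol (–OH), named with the suffix -ol.
The numbering direction is chosen so that numbering from this end puts the hydroxyl group at C-1 rather than C-10.
This places the hydroxyl at C-1; a methyl group at C-7.
Putting it together: 7-methyldecan-1-ol.

7-methyldecan-1-ol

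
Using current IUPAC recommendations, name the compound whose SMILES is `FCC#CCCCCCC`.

1-fluoronon-2-yne

Counting along the main chain through the multiple bond gives 9 carbons: the parent is nonane.
The chain contains a C≡C triple bond, so the unsaturation ending is -yne.
Choose the numbering such that numbering from this end puts the triple bond at C-2 rather than C-7.
With this numbering: the triple bond between C-2 and C-3; a fluoro group at C-1.
Putting it together: 1-fluoronon-2-yne.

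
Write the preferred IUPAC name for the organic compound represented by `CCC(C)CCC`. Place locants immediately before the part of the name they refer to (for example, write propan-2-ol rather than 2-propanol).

3-methylhexane

The longest carbon chain is 6 atoms: the parent is hexane.
The numbering direction is chosen so that the substituent locant set {3} is lower than {4} at the first point of difference.
With this numbering: a methyl group at C-3.
The name is 3-methylhexane.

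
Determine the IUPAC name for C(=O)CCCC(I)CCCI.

The longest chain bearing the –CHO group is 8 carbons long (octane).
An aldehyde (terminal –CHO) is the principal characteristic group, giving the suffix -al.
Choose the numbering such that the aldehyde carbon is C-1 by definition.
With this numbering: iodo groups at C-5 and C-8.
Assembling the pieces gives 5,8-diiodooctanal.

5,8-diiodooctanal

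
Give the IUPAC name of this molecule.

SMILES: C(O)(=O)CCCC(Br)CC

The longest chain bearing the –COOH group is 7 carbons long (heptane).
A carboxylic acid (terminal –COOH) is the principal characteristic group, giving the suffix -oic acid.
The numbering direction is chosen so that the carboxylic acid carbon is C-1 by definition.
With this numbering: a bromo group at C-5.
Assembling the pieces gives 5-bromoheptanoic acid.

5-bromoheptanoic acid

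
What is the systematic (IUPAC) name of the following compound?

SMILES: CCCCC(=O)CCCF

The longest chain bearing the carbonyl is 8 carbons long (octane).
The principal characteristic group is a ketone (C=O on an internal carbon), named with the suffix -one.
The numbering direction is chosen so that numbering from this end puts the carbonyl group at C-4 rather than C-5.
That gives the carbonyl at C-4; a fluoro group at C-1.
The name is 1-fluorooctan-4-one.

1-fluorooctan-4-one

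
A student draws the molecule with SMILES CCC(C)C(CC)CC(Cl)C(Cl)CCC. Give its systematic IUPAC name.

The parent chain contains 10 carbons (decane).
Number the chain so that the substituent locant set {3,4,6,7} is lower than {4,5,7,8} at the first point of difference.
With this numbering: chloro groups at C-6 and C-7; an ethyl group at C-4; a methyl group at C-3.
Substituent prefixes are cited in alphabetical order (multiplying prefixes like di-/tri- are ignored for ordering).
Assembling the pieces gives 6,7-dichloro-4-ethyl-3-methyldecane.

6,7-dichloro-4-ethyl-3-methyldecane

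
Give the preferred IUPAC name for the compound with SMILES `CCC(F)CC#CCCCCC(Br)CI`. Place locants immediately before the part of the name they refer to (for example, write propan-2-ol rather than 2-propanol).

11-bromo-3-fluoro-12-iodododec-5-yne

Counting along the main chain through the multiple bond gives 12 carbons: the parent is dodecane.
A C≡C triple bond in the chain gives the infix -yne-.
Choose the numbering such that numbering from this end puts the triple bond at C-5 rather than C-7.
This places the triple bond between C-5 and C-6; a bromo group at C-11; a fluoro group at C-3; an iodo group at C-12.
Prefixes are listed alphabetically: bromo, fluoro, iodo.
Assembling the pieces gives 11-bromo-3-fluoro-12-iodododec-5-yne.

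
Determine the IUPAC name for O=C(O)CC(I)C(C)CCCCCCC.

3-iodo-4-methylundecanoic acid

The longest carbon chain that includes the –COOH group has 11 carbons, so the parent hydride is undecane.
The principal characteristic group is a carboxylic acid (terminal –COOH), named with the suffix -oic acid.
Number the chain so that the carboxylic acid carbon is C-1 by definition.
This places an iodo group at C-3; a methyl group at C-4.
The substituents are ordered alphabetically, ignoring any di-/tri- multipliers.
Putting it together: 3-iodo-4-methylundecanoic acid.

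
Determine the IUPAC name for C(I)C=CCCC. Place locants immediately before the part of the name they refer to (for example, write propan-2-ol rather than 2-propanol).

The longest chain bearing the multiple bond is 6 carbons long (hexane).
A C=C double bond in the chain gives the infix -ene-.
Number the chain so that numbering from this end puts the double bond at C-2 rather than C-4.
That gives the double bond between C-2 and C-3; an iodo group at C-1.
The name is 1-iodohex-2-ene.

1-iodohex-2-ene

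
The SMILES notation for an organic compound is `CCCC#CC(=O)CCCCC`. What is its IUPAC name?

The longest carbon chain that includes the carbonyl and the multiple bond has 11 carbons, so the parent hydride is undecane.
The highest-priority functional group is a ketone (C=O on an internal carbon), so the name ends in -one.
A C≡C triple bond in the chain gives the infix -yne-.
Choose the numbering such that numbering from this end puts the triple bond at C-4 rather than C-7.
This places the carbonyl at C-6; the triple bond between C-4 and C-5.
Assembling the pieces gives undec-4-yn-6-one.

undec-4-yn-6-one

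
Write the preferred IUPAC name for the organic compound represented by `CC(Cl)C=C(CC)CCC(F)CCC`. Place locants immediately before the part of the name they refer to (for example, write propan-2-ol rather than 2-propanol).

The longest carbon chain that includes the multiple bond has 10 carbons, so the parent hydride is decane.
The chain contains a C=C double bond, so the unsaturation ending is -ene.
Number the chain so that numbering from this end puts the double bond at C-3 rather than C-7.
With this numbering: the double bond between C-3 and C-4; a chloro group at C-2; an ethyl group at C-4; a fluoro group at C-7.
Substituent prefixes are cited in alphabetical order (multiplying prefixes like di-/tri- are ignored for ordering).
Putting it together: 2-chloro-4-ethyl-7-fluorodec-3-ene.

2-chloro-4-ethyl-7-fluorodec-3-ene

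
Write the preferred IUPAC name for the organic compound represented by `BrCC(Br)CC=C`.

4,5-dibromopent-1-ene

The longest chain bearing the multiple bond is 5 carbons long (pentane).
There is one C=C double bond, indicated by the ending -ene.
The numbering direction is chosen so that numbering from this end puts the double bond at C-1 rather than C-4.
This places the double bond between C-1 and C-2; bromo groups at C-4 and C-5.
The name is 4,5-dibromopent-1-ene.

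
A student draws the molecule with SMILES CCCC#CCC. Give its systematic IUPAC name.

The longest carbon chain that includes the multiple bond has 7 carbons, so the parent hydride is heptane.
There is one C≡C triple bond, indicated by the ending -yne.
Choose the numbering such that numbering from this end puts the triple bond at C-3 rather than C-4.
With this numbering: the triple bond between C-3 and C-4.
Assembling the pieces gives hept-3-yne.

hept-3-yne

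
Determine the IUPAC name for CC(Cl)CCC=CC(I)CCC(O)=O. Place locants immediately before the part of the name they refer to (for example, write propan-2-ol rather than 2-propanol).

Counting along the main chain through the –COOH group and the multiple bond gives 10 carbons: the parent is decane.
The highest-priority functional group is a carboxylic acid (terminal –COOH), so the name ends in -oic acid.
A C=C double bond in the chain gives the infix -ene-.
Choose the numbering such that the carboxylic acid carbon is C-1 by definition.
With this numbering: the double bond between C-5 and C-6; a chloro group at C-9; an iodo group at C-4.
The substituents are ordered alphabetically, ignoring any di-/tri- multipliers.
Putting it together: 9-chloro-4-iododec-5-enoic acid.

9-chloro-4-iododec-5-enoic acid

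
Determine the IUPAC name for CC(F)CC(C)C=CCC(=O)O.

The longest chain bearing the –COOH group and the multiple bond is 8 carbons long (octane).
The principal characteristic group is a carboxylic acid (terminal –COOH), named with the suffix -oic acid.
A C=C double bond in the chain gives the infix -ene-.
Number the chain so that the carboxylic acid carbon is C-1 by definition.
This places the double bond between C-3 and C-4; a fluoro group at C-7; a methyl group at C-5.
Prefixes are listed alphabetically: fluoro, methyl.
The name is 7-fluoro-5-methyloct-3-enoic acid.

7-fluoro-5-methyloct-3-enoic acid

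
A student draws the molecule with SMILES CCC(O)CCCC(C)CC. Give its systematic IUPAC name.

Counting along the main chain through the –OH group gives 9 carbons: the parent is nonane.
The highest-priority functional group is an alcohol (–OH), so the name ends in -ol.
The numbering direction is chosen so that numbering from this end puts the hydroxyl group at C-3 rather than C-7.
This places the hydroxyl at C-3; a methyl group at C-7.
Putting it together: 7-methylnonan-3-ol.

7-methylnonan-3-ol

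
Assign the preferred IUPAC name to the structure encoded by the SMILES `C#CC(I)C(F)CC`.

The longest carbon chain that includes the multiple bond has 6 carbons, so the parent hydride is hexane.
The chain contains a C≡C triple bond, so the unsaturation ending is -yne.
Choose the numbering such that numbering from this end puts the triple bond at C-1 rather than C-5.
With this numbering: the triple bond between C-1 and C-2; a fluoro group at C-4; an iodo group at C-3.
Substituent prefixes are cited in alphabetical order (multiplying prefixes like di-/tri- are ignored for ordering).
Assembling the pieces gives 4-fluoro-3-iodohex-1-yne.

4-fluoro-3-iodohex-1-yne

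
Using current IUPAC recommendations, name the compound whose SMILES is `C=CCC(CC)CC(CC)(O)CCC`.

Counting along the main chain through the –OH group and the multiple bond gives 9 carbons: the parent is nonane.
An alcohol (–OH) is the principal characteristic group, giving the suffix -ol.
There is one C=C double bond, indicated by the ending -ene.
Number the chain so that numbering from this end puts the hydroxyl group at C-4 rather than C-6.
That gives the hydroxyl at C-4; the double bond between C-8 and C-9; ethyl groups at C-4 and C-6.
Assembling the pieces gives 4,6-diethylnon-8-en-4-ol.

4,6-diethylnon-8-en-4-ol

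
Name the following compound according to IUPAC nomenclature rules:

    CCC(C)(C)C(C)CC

The longest carbon chain is 6 atoms: the parent is hexane.
Choose the numbering such that the substituent locant set {3,3,4} is lower than {3,4,4} at the first point of difference.
This places methyl groups at C-3 (×2) and C-4.
The name is 3,3,4-trimethylhexane.

3,3,4-trimethylhexane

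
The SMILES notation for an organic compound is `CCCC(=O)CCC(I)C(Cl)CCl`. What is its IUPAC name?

8,9-dichloro-7-iodononan-4-one

Counting along the main chain through the carbonyl gives 9 carbons: the parent is nonane.
The highest-priority functional group is a ketone (C=O on an internal carbon), so the name ends in -one.
Choose the numbering such that numbering from this end puts the carbonyl group at C-4 rather than C-6.
That gives the carbonyl at C-4; chloro groups at C-8 and C-9; an iodo group at C-7.
Substituent prefixes are cited in alphabetical order (multiplying prefixes like di-/tri- are ignored for ordering).
Putting it together: 8,9-dichloro-7-iodononan-4-one.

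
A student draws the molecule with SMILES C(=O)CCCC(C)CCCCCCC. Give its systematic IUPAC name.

Counting along the main chain through the –CHO group gives 12 carbons: the parent is dodecane.
The highest-priority functional group is an aldehyde (terminal –CHO), so the name ends in -al.
Number the chain so that the aldehyde carbon is C-1 by definition.
That gives a methyl group at C-5.
Assembling the pieces gives 5-methyldodecanal.

5-methyldodecanal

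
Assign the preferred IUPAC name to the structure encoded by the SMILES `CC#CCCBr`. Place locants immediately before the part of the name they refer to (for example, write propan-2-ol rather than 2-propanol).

5-bromopent-2-yne

The longest carbon chain that includes the multiple bond has 5 carbons, so the parent hydride is pentane.
The chain contains a C≡C triple bond, so the unsaturation ending is -yne.
Choose the numbering such that numbering from this end puts the triple bond at C-2 rather than C-3.
This places the triple bond between C-2 and C-3; a bromo group at C-5.
The name is 5-bromopent-2-yne.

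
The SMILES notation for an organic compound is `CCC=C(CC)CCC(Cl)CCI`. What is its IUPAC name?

The longest chain bearing the multiple bond is 9 carbons long (nonane).
A C=C double bond in the chain gives the infix -ene-.
The numbering direction is chosen so that numbering from this end puts the double bond at C-3 rather than C-6.
This places the double bond between C-3 and C-4; a chloro group at C-7; an ethyl group at C-4; an iodo group at C-9.
Prefixes are listed alphabetically: chloro, ethyl, iodo.
Assembling the pieces gives 7-chloro-4-ethyl-9-iodonon-3-ene.

7-chloro-4-ethyl-9-iodonon-3-ene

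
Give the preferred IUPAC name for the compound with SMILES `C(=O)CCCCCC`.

The longest chain bearing the –CHO group is 7 carbons long (heptane).
The highest-priority functional group is an aldehyde (terminal –CHO), so the name ends in -al.
Choose the numbering such that the aldehyde carbon is C-1 by definition.
Assembling the pieces gives heptanal.

heptanal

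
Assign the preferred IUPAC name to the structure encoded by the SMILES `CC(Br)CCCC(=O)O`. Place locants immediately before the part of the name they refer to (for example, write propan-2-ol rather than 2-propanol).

5-bromohexanoic acid

Counting along the main chain through the –COOH group gives 6 carbons: the parent is hexane.
The highest-priority functional group is a carboxylic acid (terminal –COOH), so the name ends in -oic acid.
Choose the numbering such that the carboxylic acid carbon is C-1 by definition.
This places a bromo group at C-5.
Putting it together: 5-bromohexanoic acid.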